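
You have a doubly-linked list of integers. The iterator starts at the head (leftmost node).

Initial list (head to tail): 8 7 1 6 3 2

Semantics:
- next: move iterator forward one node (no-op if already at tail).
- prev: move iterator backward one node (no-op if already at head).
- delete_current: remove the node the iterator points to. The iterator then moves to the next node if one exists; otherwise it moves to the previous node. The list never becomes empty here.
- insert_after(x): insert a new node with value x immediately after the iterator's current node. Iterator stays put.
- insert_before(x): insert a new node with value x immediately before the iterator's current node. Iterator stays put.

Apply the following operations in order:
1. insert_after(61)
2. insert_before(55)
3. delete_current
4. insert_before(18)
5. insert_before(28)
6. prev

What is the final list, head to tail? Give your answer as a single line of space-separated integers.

Answer: 55 18 28 61 7 1 6 3 2

Derivation:
After 1 (insert_after(61)): list=[8, 61, 7, 1, 6, 3, 2] cursor@8
After 2 (insert_before(55)): list=[55, 8, 61, 7, 1, 6, 3, 2] cursor@8
After 3 (delete_current): list=[55, 61, 7, 1, 6, 3, 2] cursor@61
After 4 (insert_before(18)): list=[55, 18, 61, 7, 1, 6, 3, 2] cursor@61
After 5 (insert_before(28)): list=[55, 18, 28, 61, 7, 1, 6, 3, 2] cursor@61
After 6 (prev): list=[55, 18, 28, 61, 7, 1, 6, 3, 2] cursor@28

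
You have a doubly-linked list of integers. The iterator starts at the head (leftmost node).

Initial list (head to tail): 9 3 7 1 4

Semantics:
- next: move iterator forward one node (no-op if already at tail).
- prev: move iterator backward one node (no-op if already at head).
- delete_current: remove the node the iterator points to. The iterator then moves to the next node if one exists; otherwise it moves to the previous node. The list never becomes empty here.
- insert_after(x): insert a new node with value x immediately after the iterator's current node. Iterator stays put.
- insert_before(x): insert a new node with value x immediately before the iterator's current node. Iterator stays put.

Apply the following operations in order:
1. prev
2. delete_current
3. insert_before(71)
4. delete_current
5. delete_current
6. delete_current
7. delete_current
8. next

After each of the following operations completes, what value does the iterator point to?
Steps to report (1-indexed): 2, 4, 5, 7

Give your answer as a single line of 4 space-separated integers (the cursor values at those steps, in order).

After 1 (prev): list=[9, 3, 7, 1, 4] cursor@9
After 2 (delete_current): list=[3, 7, 1, 4] cursor@3
After 3 (insert_before(71)): list=[71, 3, 7, 1, 4] cursor@3
After 4 (delete_current): list=[71, 7, 1, 4] cursor@7
After 5 (delete_current): list=[71, 1, 4] cursor@1
After 6 (delete_current): list=[71, 4] cursor@4
After 7 (delete_current): list=[71] cursor@71
After 8 (next): list=[71] cursor@71

Answer: 3 7 1 71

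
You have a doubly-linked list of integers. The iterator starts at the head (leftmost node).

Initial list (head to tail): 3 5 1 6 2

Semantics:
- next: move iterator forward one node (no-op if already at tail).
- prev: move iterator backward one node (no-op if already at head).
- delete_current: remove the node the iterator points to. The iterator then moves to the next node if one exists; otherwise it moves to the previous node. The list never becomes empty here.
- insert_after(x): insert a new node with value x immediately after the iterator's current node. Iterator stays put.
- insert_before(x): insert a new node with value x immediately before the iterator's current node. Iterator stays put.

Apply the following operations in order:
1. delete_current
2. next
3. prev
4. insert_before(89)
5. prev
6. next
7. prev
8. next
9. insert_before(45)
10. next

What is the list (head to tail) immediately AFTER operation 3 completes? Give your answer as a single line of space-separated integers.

Answer: 5 1 6 2

Derivation:
After 1 (delete_current): list=[5, 1, 6, 2] cursor@5
After 2 (next): list=[5, 1, 6, 2] cursor@1
After 3 (prev): list=[5, 1, 6, 2] cursor@5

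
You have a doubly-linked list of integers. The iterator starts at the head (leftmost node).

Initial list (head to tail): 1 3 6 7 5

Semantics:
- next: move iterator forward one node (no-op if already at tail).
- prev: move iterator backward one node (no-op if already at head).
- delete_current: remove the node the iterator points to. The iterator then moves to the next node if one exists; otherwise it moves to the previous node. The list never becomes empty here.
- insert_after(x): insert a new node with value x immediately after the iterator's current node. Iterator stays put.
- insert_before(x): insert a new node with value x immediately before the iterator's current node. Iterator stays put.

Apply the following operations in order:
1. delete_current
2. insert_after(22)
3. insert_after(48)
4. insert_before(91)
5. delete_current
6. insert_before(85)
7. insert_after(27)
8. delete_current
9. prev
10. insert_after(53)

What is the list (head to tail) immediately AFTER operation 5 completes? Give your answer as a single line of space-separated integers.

After 1 (delete_current): list=[3, 6, 7, 5] cursor@3
After 2 (insert_after(22)): list=[3, 22, 6, 7, 5] cursor@3
After 3 (insert_after(48)): list=[3, 48, 22, 6, 7, 5] cursor@3
After 4 (insert_before(91)): list=[91, 3, 48, 22, 6, 7, 5] cursor@3
After 5 (delete_current): list=[91, 48, 22, 6, 7, 5] cursor@48

Answer: 91 48 22 6 7 5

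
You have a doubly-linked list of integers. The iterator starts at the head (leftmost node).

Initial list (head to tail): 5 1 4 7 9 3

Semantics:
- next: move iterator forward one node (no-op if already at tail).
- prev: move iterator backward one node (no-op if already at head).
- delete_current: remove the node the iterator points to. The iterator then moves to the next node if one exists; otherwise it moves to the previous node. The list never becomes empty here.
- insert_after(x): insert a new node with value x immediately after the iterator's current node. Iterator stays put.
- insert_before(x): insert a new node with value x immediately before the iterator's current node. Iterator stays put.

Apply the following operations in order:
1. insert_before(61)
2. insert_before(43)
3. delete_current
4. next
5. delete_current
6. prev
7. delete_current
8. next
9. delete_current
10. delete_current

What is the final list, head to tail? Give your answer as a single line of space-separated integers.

Answer: 61 43 7

Derivation:
After 1 (insert_before(61)): list=[61, 5, 1, 4, 7, 9, 3] cursor@5
After 2 (insert_before(43)): list=[61, 43, 5, 1, 4, 7, 9, 3] cursor@5
After 3 (delete_current): list=[61, 43, 1, 4, 7, 9, 3] cursor@1
After 4 (next): list=[61, 43, 1, 4, 7, 9, 3] cursor@4
After 5 (delete_current): list=[61, 43, 1, 7, 9, 3] cursor@7
After 6 (prev): list=[61, 43, 1, 7, 9, 3] cursor@1
After 7 (delete_current): list=[61, 43, 7, 9, 3] cursor@7
After 8 (next): list=[61, 43, 7, 9, 3] cursor@9
After 9 (delete_current): list=[61, 43, 7, 3] cursor@3
After 10 (delete_current): list=[61, 43, 7] cursor@7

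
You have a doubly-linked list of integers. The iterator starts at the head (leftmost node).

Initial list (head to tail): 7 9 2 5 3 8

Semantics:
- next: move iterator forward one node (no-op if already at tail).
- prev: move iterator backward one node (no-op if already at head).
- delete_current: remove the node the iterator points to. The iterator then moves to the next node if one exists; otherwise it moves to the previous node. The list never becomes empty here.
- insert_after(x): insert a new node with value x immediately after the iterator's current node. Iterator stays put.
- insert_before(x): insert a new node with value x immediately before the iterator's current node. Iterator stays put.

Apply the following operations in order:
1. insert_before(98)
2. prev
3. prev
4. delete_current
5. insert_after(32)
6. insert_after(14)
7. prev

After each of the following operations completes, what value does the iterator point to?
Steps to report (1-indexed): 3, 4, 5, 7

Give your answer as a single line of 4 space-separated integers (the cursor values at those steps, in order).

Answer: 98 7 7 7

Derivation:
After 1 (insert_before(98)): list=[98, 7, 9, 2, 5, 3, 8] cursor@7
After 2 (prev): list=[98, 7, 9, 2, 5, 3, 8] cursor@98
After 3 (prev): list=[98, 7, 9, 2, 5, 3, 8] cursor@98
After 4 (delete_current): list=[7, 9, 2, 5, 3, 8] cursor@7
After 5 (insert_after(32)): list=[7, 32, 9, 2, 5, 3, 8] cursor@7
After 6 (insert_after(14)): list=[7, 14, 32, 9, 2, 5, 3, 8] cursor@7
After 7 (prev): list=[7, 14, 32, 9, 2, 5, 3, 8] cursor@7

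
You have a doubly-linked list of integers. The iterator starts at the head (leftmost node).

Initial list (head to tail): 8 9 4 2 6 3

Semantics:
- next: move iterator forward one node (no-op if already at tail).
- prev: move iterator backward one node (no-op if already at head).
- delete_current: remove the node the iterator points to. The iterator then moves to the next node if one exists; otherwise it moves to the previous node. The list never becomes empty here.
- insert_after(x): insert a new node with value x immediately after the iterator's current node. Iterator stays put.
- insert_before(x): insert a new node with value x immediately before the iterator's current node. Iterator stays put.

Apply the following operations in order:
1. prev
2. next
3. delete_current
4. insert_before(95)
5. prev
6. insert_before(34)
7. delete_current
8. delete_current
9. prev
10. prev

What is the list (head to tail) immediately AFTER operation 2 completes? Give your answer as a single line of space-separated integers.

After 1 (prev): list=[8, 9, 4, 2, 6, 3] cursor@8
After 2 (next): list=[8, 9, 4, 2, 6, 3] cursor@9

Answer: 8 9 4 2 6 3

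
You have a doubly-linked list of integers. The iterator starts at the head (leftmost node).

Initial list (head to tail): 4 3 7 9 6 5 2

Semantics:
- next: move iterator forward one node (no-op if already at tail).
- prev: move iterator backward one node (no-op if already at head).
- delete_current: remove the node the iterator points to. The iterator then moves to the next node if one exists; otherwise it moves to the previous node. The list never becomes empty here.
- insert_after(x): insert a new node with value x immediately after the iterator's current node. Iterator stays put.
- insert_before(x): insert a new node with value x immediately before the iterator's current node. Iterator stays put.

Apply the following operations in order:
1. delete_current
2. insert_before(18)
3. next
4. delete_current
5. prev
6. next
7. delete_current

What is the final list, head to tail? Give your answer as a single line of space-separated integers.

After 1 (delete_current): list=[3, 7, 9, 6, 5, 2] cursor@3
After 2 (insert_before(18)): list=[18, 3, 7, 9, 6, 5, 2] cursor@3
After 3 (next): list=[18, 3, 7, 9, 6, 5, 2] cursor@7
After 4 (delete_current): list=[18, 3, 9, 6, 5, 2] cursor@9
After 5 (prev): list=[18, 3, 9, 6, 5, 2] cursor@3
After 6 (next): list=[18, 3, 9, 6, 5, 2] cursor@9
After 7 (delete_current): list=[18, 3, 6, 5, 2] cursor@6

Answer: 18 3 6 5 2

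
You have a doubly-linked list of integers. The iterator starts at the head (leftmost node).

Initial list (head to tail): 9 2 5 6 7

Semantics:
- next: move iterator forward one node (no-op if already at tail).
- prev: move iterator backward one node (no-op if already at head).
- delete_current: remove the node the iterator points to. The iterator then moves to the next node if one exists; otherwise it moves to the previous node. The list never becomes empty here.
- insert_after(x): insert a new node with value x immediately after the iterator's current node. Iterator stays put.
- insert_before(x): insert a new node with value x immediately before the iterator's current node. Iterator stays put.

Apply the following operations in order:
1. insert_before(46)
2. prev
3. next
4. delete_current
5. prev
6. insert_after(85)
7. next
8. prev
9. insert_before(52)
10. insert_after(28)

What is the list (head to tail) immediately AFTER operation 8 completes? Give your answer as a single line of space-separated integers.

Answer: 46 85 2 5 6 7

Derivation:
After 1 (insert_before(46)): list=[46, 9, 2, 5, 6, 7] cursor@9
After 2 (prev): list=[46, 9, 2, 5, 6, 7] cursor@46
After 3 (next): list=[46, 9, 2, 5, 6, 7] cursor@9
After 4 (delete_current): list=[46, 2, 5, 6, 7] cursor@2
After 5 (prev): list=[46, 2, 5, 6, 7] cursor@46
After 6 (insert_after(85)): list=[46, 85, 2, 5, 6, 7] cursor@46
After 7 (next): list=[46, 85, 2, 5, 6, 7] cursor@85
After 8 (prev): list=[46, 85, 2, 5, 6, 7] cursor@46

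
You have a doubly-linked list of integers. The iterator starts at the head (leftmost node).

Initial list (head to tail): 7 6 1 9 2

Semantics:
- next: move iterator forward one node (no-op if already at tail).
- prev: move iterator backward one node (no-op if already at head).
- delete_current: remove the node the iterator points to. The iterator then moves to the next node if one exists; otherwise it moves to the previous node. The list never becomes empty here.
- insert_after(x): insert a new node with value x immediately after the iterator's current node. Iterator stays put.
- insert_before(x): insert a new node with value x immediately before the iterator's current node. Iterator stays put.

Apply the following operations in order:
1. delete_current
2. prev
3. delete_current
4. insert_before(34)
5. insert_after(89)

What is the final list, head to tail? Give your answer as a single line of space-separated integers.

Answer: 34 1 89 9 2

Derivation:
After 1 (delete_current): list=[6, 1, 9, 2] cursor@6
After 2 (prev): list=[6, 1, 9, 2] cursor@6
After 3 (delete_current): list=[1, 9, 2] cursor@1
After 4 (insert_before(34)): list=[34, 1, 9, 2] cursor@1
After 5 (insert_after(89)): list=[34, 1, 89, 9, 2] cursor@1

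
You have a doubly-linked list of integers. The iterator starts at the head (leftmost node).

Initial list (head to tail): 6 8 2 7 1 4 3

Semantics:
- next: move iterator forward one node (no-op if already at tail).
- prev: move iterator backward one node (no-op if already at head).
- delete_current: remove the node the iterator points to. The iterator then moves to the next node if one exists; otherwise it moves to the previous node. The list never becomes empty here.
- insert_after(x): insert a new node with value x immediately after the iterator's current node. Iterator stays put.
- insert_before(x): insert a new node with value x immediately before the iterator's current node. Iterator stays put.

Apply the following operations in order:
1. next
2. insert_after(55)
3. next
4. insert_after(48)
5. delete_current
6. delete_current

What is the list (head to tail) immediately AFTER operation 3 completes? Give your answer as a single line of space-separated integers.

After 1 (next): list=[6, 8, 2, 7, 1, 4, 3] cursor@8
After 2 (insert_after(55)): list=[6, 8, 55, 2, 7, 1, 4, 3] cursor@8
After 3 (next): list=[6, 8, 55, 2, 7, 1, 4, 3] cursor@55

Answer: 6 8 55 2 7 1 4 3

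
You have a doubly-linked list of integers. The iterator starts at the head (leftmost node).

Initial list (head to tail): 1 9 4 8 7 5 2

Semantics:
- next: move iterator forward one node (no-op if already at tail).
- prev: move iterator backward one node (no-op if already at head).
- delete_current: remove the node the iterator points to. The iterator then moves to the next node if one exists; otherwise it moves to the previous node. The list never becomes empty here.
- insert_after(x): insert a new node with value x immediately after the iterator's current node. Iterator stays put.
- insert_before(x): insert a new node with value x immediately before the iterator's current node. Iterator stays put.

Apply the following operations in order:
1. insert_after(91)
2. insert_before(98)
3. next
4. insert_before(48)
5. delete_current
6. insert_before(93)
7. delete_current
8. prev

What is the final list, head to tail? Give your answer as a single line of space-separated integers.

After 1 (insert_after(91)): list=[1, 91, 9, 4, 8, 7, 5, 2] cursor@1
After 2 (insert_before(98)): list=[98, 1, 91, 9, 4, 8, 7, 5, 2] cursor@1
After 3 (next): list=[98, 1, 91, 9, 4, 8, 7, 5, 2] cursor@91
After 4 (insert_before(48)): list=[98, 1, 48, 91, 9, 4, 8, 7, 5, 2] cursor@91
After 5 (delete_current): list=[98, 1, 48, 9, 4, 8, 7, 5, 2] cursor@9
After 6 (insert_before(93)): list=[98, 1, 48, 93, 9, 4, 8, 7, 5, 2] cursor@9
After 7 (delete_current): list=[98, 1, 48, 93, 4, 8, 7, 5, 2] cursor@4
After 8 (prev): list=[98, 1, 48, 93, 4, 8, 7, 5, 2] cursor@93

Answer: 98 1 48 93 4 8 7 5 2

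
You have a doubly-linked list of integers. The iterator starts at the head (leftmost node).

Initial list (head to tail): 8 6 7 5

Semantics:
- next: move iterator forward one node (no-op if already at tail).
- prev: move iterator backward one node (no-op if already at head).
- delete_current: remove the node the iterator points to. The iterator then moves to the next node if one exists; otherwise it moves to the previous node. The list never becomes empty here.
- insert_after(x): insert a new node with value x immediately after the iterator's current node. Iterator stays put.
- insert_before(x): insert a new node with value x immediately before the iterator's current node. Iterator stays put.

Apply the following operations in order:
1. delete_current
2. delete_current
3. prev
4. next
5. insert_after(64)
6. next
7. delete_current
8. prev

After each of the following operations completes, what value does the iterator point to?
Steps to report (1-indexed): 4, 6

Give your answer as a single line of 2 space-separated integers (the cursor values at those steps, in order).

Answer: 5 64

Derivation:
After 1 (delete_current): list=[6, 7, 5] cursor@6
After 2 (delete_current): list=[7, 5] cursor@7
After 3 (prev): list=[7, 5] cursor@7
After 4 (next): list=[7, 5] cursor@5
After 5 (insert_after(64)): list=[7, 5, 64] cursor@5
After 6 (next): list=[7, 5, 64] cursor@64
After 7 (delete_current): list=[7, 5] cursor@5
After 8 (prev): list=[7, 5] cursor@7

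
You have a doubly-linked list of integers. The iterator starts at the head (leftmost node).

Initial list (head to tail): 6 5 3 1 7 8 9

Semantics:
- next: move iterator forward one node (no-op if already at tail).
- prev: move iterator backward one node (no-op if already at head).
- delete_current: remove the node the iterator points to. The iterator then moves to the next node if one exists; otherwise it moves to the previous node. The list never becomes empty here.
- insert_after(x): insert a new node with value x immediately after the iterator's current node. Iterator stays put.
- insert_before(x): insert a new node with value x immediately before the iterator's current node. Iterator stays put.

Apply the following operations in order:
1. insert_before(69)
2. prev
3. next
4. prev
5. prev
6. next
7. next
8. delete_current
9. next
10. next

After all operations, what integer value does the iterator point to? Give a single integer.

After 1 (insert_before(69)): list=[69, 6, 5, 3, 1, 7, 8, 9] cursor@6
After 2 (prev): list=[69, 6, 5, 3, 1, 7, 8, 9] cursor@69
After 3 (next): list=[69, 6, 5, 3, 1, 7, 8, 9] cursor@6
After 4 (prev): list=[69, 6, 5, 3, 1, 7, 8, 9] cursor@69
After 5 (prev): list=[69, 6, 5, 3, 1, 7, 8, 9] cursor@69
After 6 (next): list=[69, 6, 5, 3, 1, 7, 8, 9] cursor@6
After 7 (next): list=[69, 6, 5, 3, 1, 7, 8, 9] cursor@5
After 8 (delete_current): list=[69, 6, 3, 1, 7, 8, 9] cursor@3
After 9 (next): list=[69, 6, 3, 1, 7, 8, 9] cursor@1
After 10 (next): list=[69, 6, 3, 1, 7, 8, 9] cursor@7

Answer: 7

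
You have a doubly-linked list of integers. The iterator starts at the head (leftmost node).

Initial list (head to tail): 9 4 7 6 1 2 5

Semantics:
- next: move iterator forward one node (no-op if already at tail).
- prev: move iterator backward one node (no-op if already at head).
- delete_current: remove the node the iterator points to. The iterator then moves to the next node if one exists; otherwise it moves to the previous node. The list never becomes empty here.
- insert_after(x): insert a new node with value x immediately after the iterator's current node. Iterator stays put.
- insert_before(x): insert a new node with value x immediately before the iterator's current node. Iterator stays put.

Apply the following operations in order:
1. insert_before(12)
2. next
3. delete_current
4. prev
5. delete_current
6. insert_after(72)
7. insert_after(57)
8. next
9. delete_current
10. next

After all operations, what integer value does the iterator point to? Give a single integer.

After 1 (insert_before(12)): list=[12, 9, 4, 7, 6, 1, 2, 5] cursor@9
After 2 (next): list=[12, 9, 4, 7, 6, 1, 2, 5] cursor@4
After 3 (delete_current): list=[12, 9, 7, 6, 1, 2, 5] cursor@7
After 4 (prev): list=[12, 9, 7, 6, 1, 2, 5] cursor@9
After 5 (delete_current): list=[12, 7, 6, 1, 2, 5] cursor@7
After 6 (insert_after(72)): list=[12, 7, 72, 6, 1, 2, 5] cursor@7
After 7 (insert_after(57)): list=[12, 7, 57, 72, 6, 1, 2, 5] cursor@7
After 8 (next): list=[12, 7, 57, 72, 6, 1, 2, 5] cursor@57
After 9 (delete_current): list=[12, 7, 72, 6, 1, 2, 5] cursor@72
After 10 (next): list=[12, 7, 72, 6, 1, 2, 5] cursor@6

Answer: 6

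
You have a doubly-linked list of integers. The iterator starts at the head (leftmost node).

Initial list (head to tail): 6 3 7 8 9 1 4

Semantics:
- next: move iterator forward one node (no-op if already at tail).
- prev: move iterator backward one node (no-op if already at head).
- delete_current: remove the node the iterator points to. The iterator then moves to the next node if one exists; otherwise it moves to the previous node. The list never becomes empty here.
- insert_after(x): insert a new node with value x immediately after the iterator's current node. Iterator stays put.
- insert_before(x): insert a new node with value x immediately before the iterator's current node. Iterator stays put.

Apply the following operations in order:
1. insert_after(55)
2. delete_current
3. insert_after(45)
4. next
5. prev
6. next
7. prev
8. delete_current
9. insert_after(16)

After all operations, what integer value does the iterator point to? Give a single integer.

After 1 (insert_after(55)): list=[6, 55, 3, 7, 8, 9, 1, 4] cursor@6
After 2 (delete_current): list=[55, 3, 7, 8, 9, 1, 4] cursor@55
After 3 (insert_after(45)): list=[55, 45, 3, 7, 8, 9, 1, 4] cursor@55
After 4 (next): list=[55, 45, 3, 7, 8, 9, 1, 4] cursor@45
After 5 (prev): list=[55, 45, 3, 7, 8, 9, 1, 4] cursor@55
After 6 (next): list=[55, 45, 3, 7, 8, 9, 1, 4] cursor@45
After 7 (prev): list=[55, 45, 3, 7, 8, 9, 1, 4] cursor@55
After 8 (delete_current): list=[45, 3, 7, 8, 9, 1, 4] cursor@45
After 9 (insert_after(16)): list=[45, 16, 3, 7, 8, 9, 1, 4] cursor@45

Answer: 45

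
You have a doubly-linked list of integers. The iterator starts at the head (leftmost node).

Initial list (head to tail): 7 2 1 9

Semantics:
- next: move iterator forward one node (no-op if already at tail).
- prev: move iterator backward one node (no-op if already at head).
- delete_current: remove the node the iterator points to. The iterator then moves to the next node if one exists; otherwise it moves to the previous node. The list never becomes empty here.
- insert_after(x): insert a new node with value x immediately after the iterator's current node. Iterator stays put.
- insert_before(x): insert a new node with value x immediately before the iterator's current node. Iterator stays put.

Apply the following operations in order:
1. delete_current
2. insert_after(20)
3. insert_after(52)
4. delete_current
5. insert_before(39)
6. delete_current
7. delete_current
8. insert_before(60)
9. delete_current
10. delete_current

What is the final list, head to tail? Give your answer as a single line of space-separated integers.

Answer: 39 60

Derivation:
After 1 (delete_current): list=[2, 1, 9] cursor@2
After 2 (insert_after(20)): list=[2, 20, 1, 9] cursor@2
After 3 (insert_after(52)): list=[2, 52, 20, 1, 9] cursor@2
After 4 (delete_current): list=[52, 20, 1, 9] cursor@52
After 5 (insert_before(39)): list=[39, 52, 20, 1, 9] cursor@52
After 6 (delete_current): list=[39, 20, 1, 9] cursor@20
After 7 (delete_current): list=[39, 1, 9] cursor@1
After 8 (insert_before(60)): list=[39, 60, 1, 9] cursor@1
After 9 (delete_current): list=[39, 60, 9] cursor@9
After 10 (delete_current): list=[39, 60] cursor@60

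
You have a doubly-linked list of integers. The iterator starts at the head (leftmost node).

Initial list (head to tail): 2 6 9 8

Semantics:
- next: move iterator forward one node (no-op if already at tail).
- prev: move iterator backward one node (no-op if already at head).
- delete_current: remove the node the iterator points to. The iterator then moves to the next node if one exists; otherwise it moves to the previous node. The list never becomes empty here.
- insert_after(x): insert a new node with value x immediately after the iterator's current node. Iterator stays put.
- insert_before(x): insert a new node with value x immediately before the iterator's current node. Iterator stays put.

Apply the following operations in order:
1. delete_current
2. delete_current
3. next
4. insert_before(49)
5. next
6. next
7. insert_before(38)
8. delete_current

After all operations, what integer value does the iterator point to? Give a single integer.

Answer: 38

Derivation:
After 1 (delete_current): list=[6, 9, 8] cursor@6
After 2 (delete_current): list=[9, 8] cursor@9
After 3 (next): list=[9, 8] cursor@8
After 4 (insert_before(49)): list=[9, 49, 8] cursor@8
After 5 (next): list=[9, 49, 8] cursor@8
After 6 (next): list=[9, 49, 8] cursor@8
After 7 (insert_before(38)): list=[9, 49, 38, 8] cursor@8
After 8 (delete_current): list=[9, 49, 38] cursor@38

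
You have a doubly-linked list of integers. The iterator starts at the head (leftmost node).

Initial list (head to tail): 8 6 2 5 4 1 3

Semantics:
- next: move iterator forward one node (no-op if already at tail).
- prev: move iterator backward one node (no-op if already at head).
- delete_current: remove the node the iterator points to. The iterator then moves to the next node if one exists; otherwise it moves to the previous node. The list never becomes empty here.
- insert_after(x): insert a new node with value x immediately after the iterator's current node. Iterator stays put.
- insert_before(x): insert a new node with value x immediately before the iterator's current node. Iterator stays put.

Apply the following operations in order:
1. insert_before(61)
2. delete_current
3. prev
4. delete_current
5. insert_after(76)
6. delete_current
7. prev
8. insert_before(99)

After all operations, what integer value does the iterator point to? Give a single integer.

After 1 (insert_before(61)): list=[61, 8, 6, 2, 5, 4, 1, 3] cursor@8
After 2 (delete_current): list=[61, 6, 2, 5, 4, 1, 3] cursor@6
After 3 (prev): list=[61, 6, 2, 5, 4, 1, 3] cursor@61
After 4 (delete_current): list=[6, 2, 5, 4, 1, 3] cursor@6
After 5 (insert_after(76)): list=[6, 76, 2, 5, 4, 1, 3] cursor@6
After 6 (delete_current): list=[76, 2, 5, 4, 1, 3] cursor@76
After 7 (prev): list=[76, 2, 5, 4, 1, 3] cursor@76
After 8 (insert_before(99)): list=[99, 76, 2, 5, 4, 1, 3] cursor@76

Answer: 76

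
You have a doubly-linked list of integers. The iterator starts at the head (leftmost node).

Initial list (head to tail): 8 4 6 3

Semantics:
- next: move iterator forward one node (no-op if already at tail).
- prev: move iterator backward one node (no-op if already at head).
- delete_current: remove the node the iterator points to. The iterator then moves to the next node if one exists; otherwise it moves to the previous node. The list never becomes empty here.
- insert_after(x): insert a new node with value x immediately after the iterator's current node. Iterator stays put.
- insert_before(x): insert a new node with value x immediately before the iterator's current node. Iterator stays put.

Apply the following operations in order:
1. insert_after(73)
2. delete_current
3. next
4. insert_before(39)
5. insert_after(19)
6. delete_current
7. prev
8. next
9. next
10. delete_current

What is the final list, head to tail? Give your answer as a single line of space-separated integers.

After 1 (insert_after(73)): list=[8, 73, 4, 6, 3] cursor@8
After 2 (delete_current): list=[73, 4, 6, 3] cursor@73
After 3 (next): list=[73, 4, 6, 3] cursor@4
After 4 (insert_before(39)): list=[73, 39, 4, 6, 3] cursor@4
After 5 (insert_after(19)): list=[73, 39, 4, 19, 6, 3] cursor@4
After 6 (delete_current): list=[73, 39, 19, 6, 3] cursor@19
After 7 (prev): list=[73, 39, 19, 6, 3] cursor@39
After 8 (next): list=[73, 39, 19, 6, 3] cursor@19
After 9 (next): list=[73, 39, 19, 6, 3] cursor@6
After 10 (delete_current): list=[73, 39, 19, 3] cursor@3

Answer: 73 39 19 3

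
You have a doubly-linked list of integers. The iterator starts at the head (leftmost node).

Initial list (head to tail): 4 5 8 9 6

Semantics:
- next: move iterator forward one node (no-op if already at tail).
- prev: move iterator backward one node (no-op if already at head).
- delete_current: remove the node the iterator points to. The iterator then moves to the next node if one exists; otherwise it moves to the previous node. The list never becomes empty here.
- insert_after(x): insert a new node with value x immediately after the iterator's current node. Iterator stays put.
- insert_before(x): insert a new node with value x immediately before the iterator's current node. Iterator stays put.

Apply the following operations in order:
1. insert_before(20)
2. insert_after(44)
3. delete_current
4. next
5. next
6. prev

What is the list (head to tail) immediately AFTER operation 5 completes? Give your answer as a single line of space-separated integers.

Answer: 20 44 5 8 9 6

Derivation:
After 1 (insert_before(20)): list=[20, 4, 5, 8, 9, 6] cursor@4
After 2 (insert_after(44)): list=[20, 4, 44, 5, 8, 9, 6] cursor@4
After 3 (delete_current): list=[20, 44, 5, 8, 9, 6] cursor@44
After 4 (next): list=[20, 44, 5, 8, 9, 6] cursor@5
After 5 (next): list=[20, 44, 5, 8, 9, 6] cursor@8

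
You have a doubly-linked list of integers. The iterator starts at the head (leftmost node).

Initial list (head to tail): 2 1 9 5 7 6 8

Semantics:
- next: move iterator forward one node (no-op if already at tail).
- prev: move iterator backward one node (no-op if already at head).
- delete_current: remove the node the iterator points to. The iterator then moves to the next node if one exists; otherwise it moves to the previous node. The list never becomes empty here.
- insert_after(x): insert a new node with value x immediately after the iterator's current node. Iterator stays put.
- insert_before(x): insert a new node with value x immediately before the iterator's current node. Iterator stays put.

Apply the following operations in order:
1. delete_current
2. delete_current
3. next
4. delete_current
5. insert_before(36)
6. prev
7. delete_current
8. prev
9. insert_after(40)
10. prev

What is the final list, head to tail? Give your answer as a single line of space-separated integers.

After 1 (delete_current): list=[1, 9, 5, 7, 6, 8] cursor@1
After 2 (delete_current): list=[9, 5, 7, 6, 8] cursor@9
After 3 (next): list=[9, 5, 7, 6, 8] cursor@5
After 4 (delete_current): list=[9, 7, 6, 8] cursor@7
After 5 (insert_before(36)): list=[9, 36, 7, 6, 8] cursor@7
After 6 (prev): list=[9, 36, 7, 6, 8] cursor@36
After 7 (delete_current): list=[9, 7, 6, 8] cursor@7
After 8 (prev): list=[9, 7, 6, 8] cursor@9
After 9 (insert_after(40)): list=[9, 40, 7, 6, 8] cursor@9
After 10 (prev): list=[9, 40, 7, 6, 8] cursor@9

Answer: 9 40 7 6 8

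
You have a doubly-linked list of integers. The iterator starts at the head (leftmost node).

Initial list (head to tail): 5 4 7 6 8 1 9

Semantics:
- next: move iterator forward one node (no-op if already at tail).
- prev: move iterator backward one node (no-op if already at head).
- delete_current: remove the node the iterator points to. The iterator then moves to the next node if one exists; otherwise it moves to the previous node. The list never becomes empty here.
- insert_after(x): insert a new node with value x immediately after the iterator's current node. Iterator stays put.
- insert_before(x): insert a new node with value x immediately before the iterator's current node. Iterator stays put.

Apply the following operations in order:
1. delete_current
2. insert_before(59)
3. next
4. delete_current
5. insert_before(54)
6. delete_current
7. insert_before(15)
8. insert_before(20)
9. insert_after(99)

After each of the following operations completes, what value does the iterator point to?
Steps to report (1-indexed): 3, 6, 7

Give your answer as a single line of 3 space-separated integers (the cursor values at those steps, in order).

After 1 (delete_current): list=[4, 7, 6, 8, 1, 9] cursor@4
After 2 (insert_before(59)): list=[59, 4, 7, 6, 8, 1, 9] cursor@4
After 3 (next): list=[59, 4, 7, 6, 8, 1, 9] cursor@7
After 4 (delete_current): list=[59, 4, 6, 8, 1, 9] cursor@6
After 5 (insert_before(54)): list=[59, 4, 54, 6, 8, 1, 9] cursor@6
After 6 (delete_current): list=[59, 4, 54, 8, 1, 9] cursor@8
After 7 (insert_before(15)): list=[59, 4, 54, 15, 8, 1, 9] cursor@8
After 8 (insert_before(20)): list=[59, 4, 54, 15, 20, 8, 1, 9] cursor@8
After 9 (insert_after(99)): list=[59, 4, 54, 15, 20, 8, 99, 1, 9] cursor@8

Answer: 7 8 8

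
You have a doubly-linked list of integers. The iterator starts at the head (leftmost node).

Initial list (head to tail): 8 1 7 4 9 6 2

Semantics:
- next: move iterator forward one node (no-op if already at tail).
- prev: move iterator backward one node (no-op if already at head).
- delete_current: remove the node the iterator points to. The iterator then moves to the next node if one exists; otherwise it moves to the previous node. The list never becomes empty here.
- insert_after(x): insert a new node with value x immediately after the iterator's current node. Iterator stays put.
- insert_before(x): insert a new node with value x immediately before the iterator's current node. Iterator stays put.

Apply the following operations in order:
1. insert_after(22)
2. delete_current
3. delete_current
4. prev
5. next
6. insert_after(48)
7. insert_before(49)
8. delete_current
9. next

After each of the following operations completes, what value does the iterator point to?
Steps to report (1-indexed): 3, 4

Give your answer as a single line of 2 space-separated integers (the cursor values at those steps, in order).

After 1 (insert_after(22)): list=[8, 22, 1, 7, 4, 9, 6, 2] cursor@8
After 2 (delete_current): list=[22, 1, 7, 4, 9, 6, 2] cursor@22
After 3 (delete_current): list=[1, 7, 4, 9, 6, 2] cursor@1
After 4 (prev): list=[1, 7, 4, 9, 6, 2] cursor@1
After 5 (next): list=[1, 7, 4, 9, 6, 2] cursor@7
After 6 (insert_after(48)): list=[1, 7, 48, 4, 9, 6, 2] cursor@7
After 7 (insert_before(49)): list=[1, 49, 7, 48, 4, 9, 6, 2] cursor@7
After 8 (delete_current): list=[1, 49, 48, 4, 9, 6, 2] cursor@48
After 9 (next): list=[1, 49, 48, 4, 9, 6, 2] cursor@4

Answer: 1 1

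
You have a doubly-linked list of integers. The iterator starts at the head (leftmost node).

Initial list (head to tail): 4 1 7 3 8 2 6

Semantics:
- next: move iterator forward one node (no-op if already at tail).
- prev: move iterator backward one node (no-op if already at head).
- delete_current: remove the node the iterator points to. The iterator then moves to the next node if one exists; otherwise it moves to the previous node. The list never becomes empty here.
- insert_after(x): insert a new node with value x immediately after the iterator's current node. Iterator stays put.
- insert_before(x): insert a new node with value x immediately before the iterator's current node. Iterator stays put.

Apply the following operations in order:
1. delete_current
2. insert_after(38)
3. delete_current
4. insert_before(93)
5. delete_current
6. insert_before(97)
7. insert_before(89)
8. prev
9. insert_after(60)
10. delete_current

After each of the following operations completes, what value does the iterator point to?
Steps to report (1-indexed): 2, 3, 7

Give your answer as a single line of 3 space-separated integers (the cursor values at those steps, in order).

After 1 (delete_current): list=[1, 7, 3, 8, 2, 6] cursor@1
After 2 (insert_after(38)): list=[1, 38, 7, 3, 8, 2, 6] cursor@1
After 3 (delete_current): list=[38, 7, 3, 8, 2, 6] cursor@38
After 4 (insert_before(93)): list=[93, 38, 7, 3, 8, 2, 6] cursor@38
After 5 (delete_current): list=[93, 7, 3, 8, 2, 6] cursor@7
After 6 (insert_before(97)): list=[93, 97, 7, 3, 8, 2, 6] cursor@7
After 7 (insert_before(89)): list=[93, 97, 89, 7, 3, 8, 2, 6] cursor@7
After 8 (prev): list=[93, 97, 89, 7, 3, 8, 2, 6] cursor@89
After 9 (insert_after(60)): list=[93, 97, 89, 60, 7, 3, 8, 2, 6] cursor@89
After 10 (delete_current): list=[93, 97, 60, 7, 3, 8, 2, 6] cursor@60

Answer: 1 38 7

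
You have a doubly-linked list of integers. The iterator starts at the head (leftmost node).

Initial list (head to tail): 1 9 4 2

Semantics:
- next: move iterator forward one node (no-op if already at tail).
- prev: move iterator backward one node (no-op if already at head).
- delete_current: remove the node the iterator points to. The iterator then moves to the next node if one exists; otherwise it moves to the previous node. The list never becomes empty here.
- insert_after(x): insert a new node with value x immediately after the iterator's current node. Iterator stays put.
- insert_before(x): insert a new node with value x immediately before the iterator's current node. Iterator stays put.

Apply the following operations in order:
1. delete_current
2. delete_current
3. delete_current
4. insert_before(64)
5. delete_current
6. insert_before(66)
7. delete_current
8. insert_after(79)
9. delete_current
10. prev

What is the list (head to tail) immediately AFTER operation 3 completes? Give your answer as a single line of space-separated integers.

After 1 (delete_current): list=[9, 4, 2] cursor@9
After 2 (delete_current): list=[4, 2] cursor@4
After 3 (delete_current): list=[2] cursor@2

Answer: 2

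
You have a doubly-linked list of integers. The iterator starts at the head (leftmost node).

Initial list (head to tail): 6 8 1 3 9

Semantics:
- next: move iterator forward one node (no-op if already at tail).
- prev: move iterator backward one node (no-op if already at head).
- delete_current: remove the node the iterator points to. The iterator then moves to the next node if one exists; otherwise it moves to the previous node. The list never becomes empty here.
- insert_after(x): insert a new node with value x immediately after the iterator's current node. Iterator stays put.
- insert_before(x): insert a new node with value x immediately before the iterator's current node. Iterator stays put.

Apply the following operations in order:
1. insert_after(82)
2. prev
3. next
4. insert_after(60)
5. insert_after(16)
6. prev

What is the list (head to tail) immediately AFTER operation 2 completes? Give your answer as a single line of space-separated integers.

After 1 (insert_after(82)): list=[6, 82, 8, 1, 3, 9] cursor@6
After 2 (prev): list=[6, 82, 8, 1, 3, 9] cursor@6

Answer: 6 82 8 1 3 9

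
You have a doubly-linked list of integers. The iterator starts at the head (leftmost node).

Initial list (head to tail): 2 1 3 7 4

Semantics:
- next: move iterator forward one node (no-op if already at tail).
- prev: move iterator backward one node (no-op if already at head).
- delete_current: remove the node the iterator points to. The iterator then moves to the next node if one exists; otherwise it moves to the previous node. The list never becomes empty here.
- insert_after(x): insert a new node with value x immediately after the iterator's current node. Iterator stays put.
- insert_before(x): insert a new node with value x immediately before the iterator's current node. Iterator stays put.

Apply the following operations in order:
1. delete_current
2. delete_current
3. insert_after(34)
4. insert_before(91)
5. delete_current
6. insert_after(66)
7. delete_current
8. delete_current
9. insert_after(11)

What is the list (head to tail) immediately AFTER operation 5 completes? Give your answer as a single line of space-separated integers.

Answer: 91 34 7 4

Derivation:
After 1 (delete_current): list=[1, 3, 7, 4] cursor@1
After 2 (delete_current): list=[3, 7, 4] cursor@3
After 3 (insert_after(34)): list=[3, 34, 7, 4] cursor@3
After 4 (insert_before(91)): list=[91, 3, 34, 7, 4] cursor@3
After 5 (delete_current): list=[91, 34, 7, 4] cursor@34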